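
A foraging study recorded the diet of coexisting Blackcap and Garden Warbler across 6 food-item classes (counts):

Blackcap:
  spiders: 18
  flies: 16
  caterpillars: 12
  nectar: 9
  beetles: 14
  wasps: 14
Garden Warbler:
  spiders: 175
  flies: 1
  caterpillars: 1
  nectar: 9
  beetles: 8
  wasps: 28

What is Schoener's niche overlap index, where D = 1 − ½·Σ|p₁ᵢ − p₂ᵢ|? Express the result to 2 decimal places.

Proportions for Blackcap (n=83): 18/83=0.2169, 16/83=0.1928, 12/83=0.1446, 9/83=0.1084, 14/83=0.1687, 14/83=0.1687
Proportions for Garden Warbler (n=222): 175/222=0.7883, 1/222=0.0045, 1/222=0.0045, 9/222=0.0405, 8/222=0.0360, 28/222=0.1261
Σ|p₁ᵢ − p₂ᵢ| = 0.5714 + 0.1883 + 0.1401 + 0.0679 + 0.1327 + 0.0426 = 1.1430
D = 1 − ½ × 1.1430 = 1 − 0.57150 = 0.42850

0.43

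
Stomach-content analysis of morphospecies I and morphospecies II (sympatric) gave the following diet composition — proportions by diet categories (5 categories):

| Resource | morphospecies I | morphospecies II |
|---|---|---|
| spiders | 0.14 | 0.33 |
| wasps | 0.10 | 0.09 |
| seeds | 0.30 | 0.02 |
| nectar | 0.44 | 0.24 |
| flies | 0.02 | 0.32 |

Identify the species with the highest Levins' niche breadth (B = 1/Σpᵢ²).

morphospecies II

Σp_Iᵢ² = 0.14² + 0.10² + 0.30² + 0.44² + 0.02² = 0.0196 + 0.0100 + 0.0900 + 0.1936 + 0.0004 = 0.3136
B_I = 1 / 0.3136 = 3.1888
Σp_IIᵢ² = 0.33² + 0.09² + 0.02² + 0.24² + 0.32² = 0.1089 + 0.0081 + 0.0004 + 0.0576 + 0.1024 = 0.2774
B_II = 1 / 0.2774 = 3.6049
Highest B → broadest niche (most generalist): morphospecies II (B = 3.60).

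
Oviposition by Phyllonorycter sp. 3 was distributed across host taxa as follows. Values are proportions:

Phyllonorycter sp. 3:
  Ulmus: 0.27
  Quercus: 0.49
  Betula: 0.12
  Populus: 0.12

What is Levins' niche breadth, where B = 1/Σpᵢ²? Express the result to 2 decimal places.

Σpᵢ² = 0.27² + 0.49² + 0.12² + 0.12² = 0.0729 + 0.2401 + 0.0144 + 0.0144 = 0.3418
B = 1 / 0.3418 = 2.9257

2.93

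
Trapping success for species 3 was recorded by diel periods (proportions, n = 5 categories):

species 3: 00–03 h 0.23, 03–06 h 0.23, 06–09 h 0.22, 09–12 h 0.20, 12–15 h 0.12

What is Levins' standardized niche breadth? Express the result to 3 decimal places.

Σpᵢ² = 0.23² + 0.23² + 0.22² + 0.20² + 0.12² = 0.0529 + 0.0529 + 0.0484 + 0.0400 + 0.0144 = 0.2086
B = 1 / 0.2086 = 4.79386
Bₛ = (B − 1)/(n − 1) = (4.79386 − 1)/(5 − 1) = 3.79386/4 = 0.94847

0.948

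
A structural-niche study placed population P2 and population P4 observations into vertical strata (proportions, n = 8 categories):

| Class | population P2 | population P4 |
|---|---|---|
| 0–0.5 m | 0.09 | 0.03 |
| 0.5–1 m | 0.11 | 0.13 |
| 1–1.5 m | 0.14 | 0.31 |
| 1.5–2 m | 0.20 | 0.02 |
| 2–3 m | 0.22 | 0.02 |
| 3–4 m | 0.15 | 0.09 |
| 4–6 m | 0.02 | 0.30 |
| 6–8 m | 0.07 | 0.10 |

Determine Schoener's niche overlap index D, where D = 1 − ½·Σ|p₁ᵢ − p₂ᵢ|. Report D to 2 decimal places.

Σ|p₁ᵢ − p₂ᵢ| = 0.06 + 0.02 + 0.17 + 0.18 + 0.20 + 0.06 + 0.28 + 0.03 = 1.00
D = 1 − ½ × 1.00 = 1 − 0.500 = 0.5000

0.50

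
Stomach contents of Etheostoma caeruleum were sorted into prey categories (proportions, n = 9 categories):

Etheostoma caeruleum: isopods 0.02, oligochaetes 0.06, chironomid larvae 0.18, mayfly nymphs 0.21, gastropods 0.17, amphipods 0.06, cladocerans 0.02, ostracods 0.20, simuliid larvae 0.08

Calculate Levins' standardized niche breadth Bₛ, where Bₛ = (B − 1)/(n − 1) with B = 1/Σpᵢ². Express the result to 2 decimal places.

0.66

Σpᵢ² = 0.02² + 0.06² + 0.18² + 0.21² + 0.17² + 0.06² + 0.02² + 0.20² + 0.08² = 0.0004 + 0.0036 + 0.0324 + 0.0441 + 0.0289 + 0.0036 + 0.0004 + 0.0400 + 0.0064 = 0.1598
B = 1 / 0.1598 = 6.2578
Bₛ = (B − 1)/(n − 1) = (6.2578 − 1)/(9 − 1) = 5.2578/8 = 0.6572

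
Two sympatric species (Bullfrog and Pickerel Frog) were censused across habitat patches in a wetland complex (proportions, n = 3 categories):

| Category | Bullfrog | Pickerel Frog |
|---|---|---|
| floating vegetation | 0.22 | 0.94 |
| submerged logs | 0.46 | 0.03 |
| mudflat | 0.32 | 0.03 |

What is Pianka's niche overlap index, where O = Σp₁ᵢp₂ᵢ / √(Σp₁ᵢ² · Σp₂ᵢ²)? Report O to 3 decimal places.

0.406

Σ p₁ᵢp₂ᵢ = 0.2068 + 0.0138 + 0.0096 = 0.2302
Σp_1ᵢ² = 0.22² + 0.46² + 0.32² = 0.0484 + 0.2116 + 0.1024 = 0.3624
Σp_2ᵢ² = 0.94² + 0.03² + 0.03² = 0.8836 + 0.0009 + 0.0009 = 0.8854
O = 0.2302 / √(0.3624 × 0.8854) = 0.2302 / 0.566453 = 0.40639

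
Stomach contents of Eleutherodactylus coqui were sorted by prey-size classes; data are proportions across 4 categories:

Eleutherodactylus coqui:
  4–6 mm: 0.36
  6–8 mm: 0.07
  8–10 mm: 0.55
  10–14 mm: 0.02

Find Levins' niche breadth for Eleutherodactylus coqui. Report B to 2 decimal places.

2.29

Σpᵢ² = 0.36² + 0.07² + 0.55² + 0.02² = 0.1296 + 0.0049 + 0.3025 + 0.0004 = 0.4374
B = 1 / 0.4374 = 2.2862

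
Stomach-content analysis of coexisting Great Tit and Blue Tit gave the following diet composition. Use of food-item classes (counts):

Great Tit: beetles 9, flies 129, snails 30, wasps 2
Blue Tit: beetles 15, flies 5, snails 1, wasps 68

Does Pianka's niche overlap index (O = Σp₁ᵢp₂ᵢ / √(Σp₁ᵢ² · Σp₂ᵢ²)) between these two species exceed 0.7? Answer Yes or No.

Proportions for Great Tit (n=170): 9/170=0.0529, 129/170=0.7588, 30/170=0.1765, 2/170=0.0118
Proportions for Blue Tit (n=89): 15/89=0.1685, 5/89=0.0562, 1/89=0.0112, 68/89=0.7640
Σ p₁ᵢp₂ᵢ = 0.008914 + 0.042645 + 0.001977 + 0.009015 = 0.062551
Σp_1ᵢ² = 0.0529² + 0.7588² + 0.1765² + 0.0118² = 0.002798 + 0.575777 + 0.031152 + 0.000139 = 0.609866
Σp_2ᵢ² = 0.1685² + 0.0562² + 0.0112² + 0.7640² = 0.028392 + 0.003158 + 0.000125 + 0.583696 = 0.615371
O = 0.062551 / √(0.609866 × 0.615371) = 0.062551 / 0.6126123 = 0.1021
O = 0.1021 < 0.7 → No.

No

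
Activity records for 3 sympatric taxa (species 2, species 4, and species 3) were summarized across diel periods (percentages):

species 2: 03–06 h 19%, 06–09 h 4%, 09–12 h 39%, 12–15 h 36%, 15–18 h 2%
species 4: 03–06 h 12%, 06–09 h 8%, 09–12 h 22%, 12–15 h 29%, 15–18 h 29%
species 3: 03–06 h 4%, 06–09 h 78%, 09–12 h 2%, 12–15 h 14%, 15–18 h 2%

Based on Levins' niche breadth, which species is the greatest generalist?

species 4

Convert percentages to proportions (divide by 100).
Σp_2ᵢ² = 0.19² + 0.04² + 0.39² + 0.36² + 0.02² = 0.0361 + 0.0016 + 0.1521 + 0.1296 + 0.0004 = 0.3198
B_2 = 1 / 0.3198 = 3.1270
Σp_4ᵢ² = 0.12² + 0.08² + 0.22² + 0.29² + 0.29² = 0.0144 + 0.0064 + 0.0484 + 0.0841 + 0.0841 = 0.2374
B_4 = 1 / 0.2374 = 4.2123
Σp_3ᵢ² = 0.04² + 0.78² + 0.02² + 0.14² + 0.02² = 0.0016 + 0.6084 + 0.0004 + 0.0196 + 0.0004 = 0.6304
B_3 = 1 / 0.6304 = 1.5863
Highest B → broadest niche (most generalist): species 4 (B = 4.21).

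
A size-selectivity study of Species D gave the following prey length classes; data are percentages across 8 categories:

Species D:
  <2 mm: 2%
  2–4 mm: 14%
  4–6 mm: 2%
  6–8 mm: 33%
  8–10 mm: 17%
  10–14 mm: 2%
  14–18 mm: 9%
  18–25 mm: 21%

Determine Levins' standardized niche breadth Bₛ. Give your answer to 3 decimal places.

Convert percentages to proportions (divide by 100).
Σpᵢ² = 0.02² + 0.14² + 0.02² + 0.33² + 0.17² + 0.02² + 0.09² + 0.21² = 0.0004 + 0.0196 + 0.0004 + 0.1089 + 0.0289 + 0.0004 + 0.0081 + 0.0441 = 0.2108
B = 1 / 0.2108 = 4.74383
Bₛ = (B − 1)/(n − 1) = (4.74383 − 1)/(8 − 1) = 3.74383/7 = 0.53483

0.535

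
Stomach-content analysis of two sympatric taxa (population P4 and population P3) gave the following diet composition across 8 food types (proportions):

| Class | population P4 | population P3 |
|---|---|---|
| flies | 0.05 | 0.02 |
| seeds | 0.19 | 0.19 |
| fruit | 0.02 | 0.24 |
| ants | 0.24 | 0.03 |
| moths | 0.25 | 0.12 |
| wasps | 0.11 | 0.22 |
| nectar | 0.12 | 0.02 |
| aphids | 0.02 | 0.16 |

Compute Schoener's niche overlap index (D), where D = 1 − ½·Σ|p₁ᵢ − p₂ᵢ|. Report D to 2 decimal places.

Σ|p₁ᵢ − p₂ᵢ| = 0.03 + 0.00 + 0.22 + 0.21 + 0.13 + 0.11 + 0.10 + 0.14 = 0.94
D = 1 − ½ × 0.94 = 1 − 0.470 = 0.5300

0.53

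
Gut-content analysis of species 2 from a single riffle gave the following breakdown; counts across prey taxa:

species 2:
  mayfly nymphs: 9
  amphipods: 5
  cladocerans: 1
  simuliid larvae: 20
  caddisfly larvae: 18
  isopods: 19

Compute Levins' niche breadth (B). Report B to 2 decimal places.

Proportions for species 2 (n=72): 9/72=0.1250, 5/72=0.0694, 1/72=0.0139, 20/72=0.2778, 18/72=0.2500, 19/72=0.2639
Σpᵢ² = 0.1250² + 0.0694² + 0.0139² + 0.2778² + 0.2500² + 0.2639² = 0.015625 + 0.004816 + 0.000193 + 0.077173 + 0.062500 + 0.069643 = 0.229950
B = 1 / 0.229950 = 4.3488

4.35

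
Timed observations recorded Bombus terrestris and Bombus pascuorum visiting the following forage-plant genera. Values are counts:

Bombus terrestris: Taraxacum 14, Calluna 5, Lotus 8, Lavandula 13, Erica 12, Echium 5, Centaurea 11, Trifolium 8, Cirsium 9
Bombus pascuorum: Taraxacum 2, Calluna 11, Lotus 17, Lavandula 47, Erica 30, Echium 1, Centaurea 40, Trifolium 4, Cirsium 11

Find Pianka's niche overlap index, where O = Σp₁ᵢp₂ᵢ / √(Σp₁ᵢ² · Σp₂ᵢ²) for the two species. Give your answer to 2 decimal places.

Proportions for Bombus terrestris (n=85): 14/85=0.1647, 5/85=0.0588, 8/85=0.0941, 13/85=0.1529, 12/85=0.1412, 5/85=0.0588, 11/85=0.1294, 8/85=0.0941, 9/85=0.1059
Proportions for Bombus pascuorum (n=163): 2/163=0.0123, 11/163=0.0675, 17/163=0.1043, 47/163=0.2883, 30/163=0.1840, 1/163=0.0061, 40/163=0.2454, 4/163=0.0245, 11/163=0.0675
Σ p₁ᵢp₂ᵢ = 0.002026 + 0.003969 + 0.009815 + 0.044081 + 0.025981 + 0.000359 + 0.031755 + 0.002305 + 0.007148 = 0.127439
Σp_1ᵢ² = 0.1647² + 0.0588² + 0.0941² + 0.1529² + 0.1412² + 0.0588² + 0.1294² + 0.0941² + 0.1059² = 0.027126 + 0.003457 + 0.008855 + 0.023378 + 0.019937 + 0.003457 + 0.016744 + 0.008855 + 0.011215 = 0.123024
Σp_2ᵢ² = 0.0123² + 0.0675² + 0.1043² + 0.2883² + 0.1840² + 0.0061² + 0.2454² + 0.0245² + 0.0675² = 0.000151 + 0.004556 + 0.010878 + 0.083117 + 0.033856 + 0.000037 + 0.060221 + 0.000600 + 0.004556 = 0.197972
O = 0.127439 / √(0.123024 × 0.197972) = 0.127439 / 0.1560619 = 0.8166

0.82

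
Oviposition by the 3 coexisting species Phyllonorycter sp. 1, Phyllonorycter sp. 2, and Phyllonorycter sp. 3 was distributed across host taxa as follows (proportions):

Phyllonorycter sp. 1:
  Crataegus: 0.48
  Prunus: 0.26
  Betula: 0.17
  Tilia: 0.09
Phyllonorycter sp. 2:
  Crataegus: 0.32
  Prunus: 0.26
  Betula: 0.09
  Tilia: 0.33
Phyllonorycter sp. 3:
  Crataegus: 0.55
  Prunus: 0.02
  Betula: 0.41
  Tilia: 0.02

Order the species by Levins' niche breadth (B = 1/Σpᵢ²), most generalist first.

Σp_1ᵢ² = 0.48² + 0.26² + 0.17² + 0.09² = 0.2304 + 0.0676 + 0.0289 + 0.0081 = 0.3350
B_1 = 1 / 0.3350 = 2.9851
Σp_2ᵢ² = 0.32² + 0.26² + 0.09² + 0.33² = 0.1024 + 0.0676 + 0.0081 + 0.1089 = 0.2870
B_2 = 1 / 0.2870 = 3.4843
Σp_3ᵢ² = 0.55² + 0.02² + 0.41² + 0.02² = 0.3025 + 0.0004 + 0.1681 + 0.0004 = 0.4714
B_3 = 1 / 0.4714 = 2.1213
Ranking by B (broadest → narrowest): Phyllonorycter sp. 2 (3.48) > Phyllonorycter sp. 1 (2.99) > Phyllonorycter sp. 3 (2.12)

Phyllonorycter sp. 2 > Phyllonorycter sp. 1 > Phyllonorycter sp. 3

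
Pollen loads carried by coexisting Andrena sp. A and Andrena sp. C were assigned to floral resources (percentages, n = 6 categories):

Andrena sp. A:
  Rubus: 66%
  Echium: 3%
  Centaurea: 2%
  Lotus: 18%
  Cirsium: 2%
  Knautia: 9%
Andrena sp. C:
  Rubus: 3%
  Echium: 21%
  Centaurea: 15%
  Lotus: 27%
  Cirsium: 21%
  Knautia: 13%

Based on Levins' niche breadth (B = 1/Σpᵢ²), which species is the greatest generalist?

Convert percentages to proportions (divide by 100).
Σp_Aᵢ² = 0.66² + 0.03² + 0.02² + 0.18² + 0.02² + 0.09² = 0.4356 + 0.0009 + 0.0004 + 0.0324 + 0.0004 + 0.0081 = 0.4778
B_A = 1 / 0.4778 = 2.0929
Σp_Cᵢ² = 0.03² + 0.21² + 0.15² + 0.27² + 0.21² + 0.13² = 0.0009 + 0.0441 + 0.0225 + 0.0729 + 0.0441 + 0.0169 = 0.2014
B_C = 1 / 0.2014 = 4.9652
Highest B → broadest niche (most generalist): Andrena sp. C (B = 4.97).

Andrena sp. C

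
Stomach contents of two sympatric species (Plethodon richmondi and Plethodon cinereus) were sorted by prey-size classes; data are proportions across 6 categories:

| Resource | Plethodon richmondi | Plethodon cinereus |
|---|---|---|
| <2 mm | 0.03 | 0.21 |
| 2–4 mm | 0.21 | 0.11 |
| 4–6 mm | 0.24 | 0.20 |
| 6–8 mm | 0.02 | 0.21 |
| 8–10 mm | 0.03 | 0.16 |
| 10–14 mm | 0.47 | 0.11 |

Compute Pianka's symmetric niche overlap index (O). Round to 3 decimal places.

Σ p₁ᵢp₂ᵢ = 0.0063 + 0.0231 + 0.0480 + 0.0042 + 0.0048 + 0.0517 = 0.1381
Σp_1ᵢ² = 0.03² + 0.21² + 0.24² + 0.02² + 0.03² + 0.47² = 0.0009 + 0.0441 + 0.0576 + 0.0004 + 0.0009 + 0.2209 = 0.3248
Σp_2ᵢ² = 0.21² + 0.11² + 0.20² + 0.21² + 0.16² + 0.11² = 0.0441 + 0.0121 + 0.0400 + 0.0441 + 0.0256 + 0.0121 = 0.1780
O = 0.1381 / √(0.3248 × 0.1780) = 0.1381 / 0.240446 = 0.57435

0.574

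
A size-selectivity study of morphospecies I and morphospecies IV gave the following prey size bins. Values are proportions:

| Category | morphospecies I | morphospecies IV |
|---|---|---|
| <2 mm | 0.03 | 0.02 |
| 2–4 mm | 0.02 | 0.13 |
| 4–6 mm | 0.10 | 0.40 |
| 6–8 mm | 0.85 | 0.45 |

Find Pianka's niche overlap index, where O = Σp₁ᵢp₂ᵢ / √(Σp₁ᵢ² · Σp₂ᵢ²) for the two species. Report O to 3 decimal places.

Σ p₁ᵢp₂ᵢ = 0.0006 + 0.0026 + 0.0400 + 0.3825 = 0.4257
Σp_1ᵢ² = 0.03² + 0.02² + 0.10² + 0.85² = 0.0009 + 0.0004 + 0.0100 + 0.7225 = 0.7338
Σp_2ᵢ² = 0.02² + 0.13² + 0.40² + 0.45² = 0.0004 + 0.0169 + 0.1600 + 0.2025 = 0.3798
O = 0.4257 / √(0.7338 × 0.3798) = 0.4257 / 0.527918 = 0.80638

0.806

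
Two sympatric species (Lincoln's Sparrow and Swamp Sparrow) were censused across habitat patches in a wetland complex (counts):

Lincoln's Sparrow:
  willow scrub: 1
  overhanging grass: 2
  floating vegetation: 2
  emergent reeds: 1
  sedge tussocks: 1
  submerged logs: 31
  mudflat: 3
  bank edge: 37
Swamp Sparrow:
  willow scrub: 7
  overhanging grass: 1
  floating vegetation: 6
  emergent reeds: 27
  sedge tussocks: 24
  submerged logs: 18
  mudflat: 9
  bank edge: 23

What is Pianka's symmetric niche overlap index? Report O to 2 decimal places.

0.65

Proportions for Lincoln's Sparrow (n=78): 1/78=0.0128, 2/78=0.0256, 2/78=0.0256, 1/78=0.0128, 1/78=0.0128, 31/78=0.3974, 3/78=0.0385, 37/78=0.4744
Proportions for Swamp Sparrow (n=115): 7/115=0.0609, 1/115=0.0087, 6/115=0.0522, 27/115=0.2348, 24/115=0.2087, 18/115=0.1565, 9/115=0.0783, 23/115=0.2000
Σ p₁ᵢp₂ᵢ = 0.000780 + 0.000223 + 0.001336 + 0.003005 + 0.002671 + 0.062193 + 0.003015 + 0.094880 = 0.168103
Σp_1ᵢ² = 0.0128² + 0.0256² + 0.0256² + 0.0128² + 0.0128² + 0.3974² + 0.0385² + 0.4744² = 0.000164 + 0.000655 + 0.000655 + 0.000164 + 0.000164 + 0.157927 + 0.001482 + 0.225055 = 0.386266
Σp_2ᵢ² = 0.0609² + 0.0087² + 0.0522² + 0.2348² + 0.2087² + 0.1565² + 0.0783² + 0.2000² = 0.003709 + 0.000076 + 0.002725 + 0.055131 + 0.043556 + 0.024492 + 0.006131 + 0.040000 = 0.175820
O = 0.168103 / √(0.386266 × 0.175820) = 0.168103 / 0.2606018 = 0.6451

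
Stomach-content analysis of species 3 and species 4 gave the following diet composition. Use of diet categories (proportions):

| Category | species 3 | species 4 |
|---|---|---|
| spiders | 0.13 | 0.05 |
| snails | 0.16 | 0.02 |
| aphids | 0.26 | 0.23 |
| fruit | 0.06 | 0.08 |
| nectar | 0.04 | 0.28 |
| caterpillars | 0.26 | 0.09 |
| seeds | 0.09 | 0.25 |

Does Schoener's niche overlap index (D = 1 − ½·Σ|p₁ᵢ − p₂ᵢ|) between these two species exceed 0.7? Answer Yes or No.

No

Σ|p₁ᵢ − p₂ᵢ| = 0.08 + 0.14 + 0.03 + 0.02 + 0.24 + 0.17 + 0.16 = 0.84
D = 1 − ½ × 0.84 = 1 − 0.420 = 0.5800
D = 0.5800 < 0.7 → No.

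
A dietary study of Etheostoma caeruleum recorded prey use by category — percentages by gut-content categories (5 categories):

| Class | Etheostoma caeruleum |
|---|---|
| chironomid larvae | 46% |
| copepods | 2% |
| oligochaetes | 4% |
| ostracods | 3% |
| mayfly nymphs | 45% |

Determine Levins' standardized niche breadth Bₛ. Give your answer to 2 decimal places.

0.35

Convert percentages to proportions (divide by 100).
Σpᵢ² = 0.46² + 0.02² + 0.04² + 0.03² + 0.45² = 0.2116 + 0.0004 + 0.0016 + 0.0009 + 0.2025 = 0.4170
B = 1 / 0.4170 = 2.3981
Bₛ = (B − 1)/(n − 1) = (2.3981 − 1)/(5 − 1) = 1.3981/4 = 0.3495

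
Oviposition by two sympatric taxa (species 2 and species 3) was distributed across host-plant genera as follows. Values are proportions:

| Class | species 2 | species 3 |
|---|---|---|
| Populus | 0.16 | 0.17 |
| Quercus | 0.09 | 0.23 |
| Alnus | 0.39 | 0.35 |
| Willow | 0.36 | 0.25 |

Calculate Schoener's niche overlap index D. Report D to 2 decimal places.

0.85

Σ|p₁ᵢ − p₂ᵢ| = 0.01 + 0.14 + 0.04 + 0.11 = 0.30
D = 1 − ½ × 0.30 = 1 − 0.150 = 0.8500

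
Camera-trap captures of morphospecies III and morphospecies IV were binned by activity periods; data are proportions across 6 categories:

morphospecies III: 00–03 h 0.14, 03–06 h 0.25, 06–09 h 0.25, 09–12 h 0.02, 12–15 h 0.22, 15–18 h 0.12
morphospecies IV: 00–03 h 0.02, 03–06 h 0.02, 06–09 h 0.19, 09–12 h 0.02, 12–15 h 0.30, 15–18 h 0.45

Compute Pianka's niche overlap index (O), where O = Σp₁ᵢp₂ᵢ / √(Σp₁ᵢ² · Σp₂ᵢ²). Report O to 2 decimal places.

0.67

Σ p₁ᵢp₂ᵢ = 0.0028 + 0.0050 + 0.0475 + 0.0004 + 0.0660 + 0.0540 = 0.1757
Σp_1ᵢ² = 0.14² + 0.25² + 0.25² + 0.02² + 0.22² + 0.12² = 0.0196 + 0.0625 + 0.0625 + 0.0004 + 0.0484 + 0.0144 = 0.2078
Σp_2ᵢ² = 0.02² + 0.02² + 0.19² + 0.02² + 0.30² + 0.45² = 0.0004 + 0.0004 + 0.0361 + 0.0004 + 0.0900 + 0.2025 = 0.3298
O = 0.1757 / √(0.2078 × 0.3298) = 0.1757 / 0.26179 = 0.6711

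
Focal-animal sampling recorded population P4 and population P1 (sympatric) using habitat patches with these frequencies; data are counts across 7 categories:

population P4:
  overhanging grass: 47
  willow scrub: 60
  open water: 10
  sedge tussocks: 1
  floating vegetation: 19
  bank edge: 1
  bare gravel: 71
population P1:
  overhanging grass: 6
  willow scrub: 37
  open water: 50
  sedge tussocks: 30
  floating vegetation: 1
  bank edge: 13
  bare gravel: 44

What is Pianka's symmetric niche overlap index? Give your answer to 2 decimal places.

Proportions for population P4 (n=209): 47/209=0.2249, 60/209=0.2871, 10/209=0.0478, 1/209=0.0048, 19/209=0.0909, 1/209=0.0048, 71/209=0.3397
Proportions for population P1 (n=181): 6/181=0.0331, 37/181=0.2044, 50/181=0.2762, 30/181=0.1657, 1/181=0.0055, 13/181=0.0718, 44/181=0.2431
Σ p₁ᵢp₂ᵢ = 0.007444 + 0.058683 + 0.013202 + 0.000795 + 0.000500 + 0.000345 + 0.082581 = 0.163550
Σp_1ᵢ² = 0.2249² + 0.2871² + 0.0478² + 0.0048² + 0.0909² + 0.0048² + 0.3397² = 0.050580 + 0.082426 + 0.002285 + 0.000023 + 0.008263 + 0.000023 + 0.115396 = 0.258996
Σp_2ᵢ² = 0.0331² + 0.2044² + 0.2762² + 0.1657² + 0.0055² + 0.0718² + 0.2431² = 0.001096 + 0.041779 + 0.076286 + 0.027456 + 0.000030 + 0.005155 + 0.059098 = 0.210900
O = 0.163550 / √(0.258996 × 0.210900) = 0.163550 / 0.2337140 = 0.6998

0.70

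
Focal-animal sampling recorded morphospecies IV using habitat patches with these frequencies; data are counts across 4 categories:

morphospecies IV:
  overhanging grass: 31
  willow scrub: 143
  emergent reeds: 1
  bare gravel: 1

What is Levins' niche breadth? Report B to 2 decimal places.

Proportions for morphospecies IV (n=176): 31/176=0.1761, 143/176=0.8125, 1/176=0.0057, 1/176=0.0057
Σpᵢ² = 0.1761² + 0.8125² + 0.0057² + 0.0057² = 0.031011 + 0.660156 + 0.000032 + 0.000032 = 0.691231
B = 1 / 0.691231 = 1.4467

1.45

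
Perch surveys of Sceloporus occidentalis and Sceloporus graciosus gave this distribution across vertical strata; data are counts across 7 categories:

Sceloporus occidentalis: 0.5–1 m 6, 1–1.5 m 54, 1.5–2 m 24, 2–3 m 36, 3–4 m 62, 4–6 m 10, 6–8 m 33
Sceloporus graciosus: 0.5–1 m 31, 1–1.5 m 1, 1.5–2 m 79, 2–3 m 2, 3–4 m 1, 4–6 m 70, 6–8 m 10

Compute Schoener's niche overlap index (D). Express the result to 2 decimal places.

Proportions for Sceloporus occidentalis (n=225): 6/225=0.0267, 54/225=0.2400, 24/225=0.1067, 36/225=0.1600, 62/225=0.2756, 10/225=0.0444, 33/225=0.1467
Proportions for Sceloporus graciosus (n=194): 31/194=0.1598, 1/194=0.0052, 79/194=0.4072, 2/194=0.0103, 1/194=0.0052, 70/194=0.3608, 10/194=0.0515
Σ|p₁ᵢ − p₂ᵢ| = 0.1331 + 0.2348 + 0.3005 + 0.1497 + 0.2704 + 0.3164 + 0.0952 = 1.5001
D = 1 − ½ × 1.5001 = 1 − 0.75005 = 0.24995

0.25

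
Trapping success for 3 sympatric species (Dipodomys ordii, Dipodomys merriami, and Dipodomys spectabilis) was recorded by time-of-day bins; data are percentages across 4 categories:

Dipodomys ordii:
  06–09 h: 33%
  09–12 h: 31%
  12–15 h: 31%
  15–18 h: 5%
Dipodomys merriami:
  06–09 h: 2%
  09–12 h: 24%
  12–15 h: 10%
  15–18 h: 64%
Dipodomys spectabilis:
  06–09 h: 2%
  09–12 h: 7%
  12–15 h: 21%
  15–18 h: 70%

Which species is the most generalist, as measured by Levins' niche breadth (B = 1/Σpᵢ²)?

Dipodomys ordii

Convert percentages to proportions (divide by 100).
Σp_ordiᵢ² = 0.33² + 0.31² + 0.31² + 0.05² = 0.1089 + 0.0961 + 0.0961 + 0.0025 = 0.3036
B_ordi = 1 / 0.3036 = 3.2938
Σp_merrᵢ² = 0.02² + 0.24² + 0.10² + 0.64² = 0.0004 + 0.0576 + 0.0100 + 0.4096 = 0.4776
B_merr = 1 / 0.4776 = 2.0938
Σp_specᵢ² = 0.02² + 0.07² + 0.21² + 0.70² = 0.0004 + 0.0049 + 0.0441 + 0.4900 = 0.5394
B_spec = 1 / 0.5394 = 1.8539
Highest B → broadest niche (most generalist): Dipodomys ordii (B = 3.29).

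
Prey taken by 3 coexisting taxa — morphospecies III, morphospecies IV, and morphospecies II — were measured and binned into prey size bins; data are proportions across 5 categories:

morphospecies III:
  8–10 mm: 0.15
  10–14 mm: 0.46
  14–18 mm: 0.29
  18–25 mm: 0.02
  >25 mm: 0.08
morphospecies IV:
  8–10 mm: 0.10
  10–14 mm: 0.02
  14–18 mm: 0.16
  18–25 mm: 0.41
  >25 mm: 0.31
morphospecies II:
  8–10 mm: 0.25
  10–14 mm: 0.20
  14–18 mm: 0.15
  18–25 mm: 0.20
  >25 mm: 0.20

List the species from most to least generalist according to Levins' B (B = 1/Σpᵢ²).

morphospecies II > morphospecies IV > morphospecies III

Σp_IIIᵢ² = 0.15² + 0.46² + 0.29² + 0.02² + 0.08² = 0.0225 + 0.2116 + 0.0841 + 0.0004 + 0.0064 = 0.3250
B_III = 1 / 0.3250 = 3.0769
Σp_IVᵢ² = 0.10² + 0.02² + 0.16² + 0.41² + 0.31² = 0.0100 + 0.0004 + 0.0256 + 0.1681 + 0.0961 = 0.3002
B_IV = 1 / 0.3002 = 3.3311
Σp_IIᵢ² = 0.25² + 0.20² + 0.15² + 0.20² + 0.20² = 0.0625 + 0.0400 + 0.0225 + 0.0400 + 0.0400 = 0.2050
B_II = 1 / 0.2050 = 4.8780
Ranking by B (broadest → narrowest): morphospecies II (4.88) > morphospecies IV (3.33) > morphospecies III (3.08)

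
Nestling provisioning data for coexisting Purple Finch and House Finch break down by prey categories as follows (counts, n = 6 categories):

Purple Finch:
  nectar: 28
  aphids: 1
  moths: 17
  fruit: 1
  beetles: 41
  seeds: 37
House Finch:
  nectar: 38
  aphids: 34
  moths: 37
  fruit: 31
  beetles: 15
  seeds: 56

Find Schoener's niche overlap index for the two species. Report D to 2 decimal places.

Proportions for Purple Finch (n=125): 28/125=0.2240, 1/125=0.0080, 17/125=0.1360, 1/125=0.0080, 41/125=0.3280, 37/125=0.2960
Proportions for House Finch (n=211): 38/211=0.1801, 34/211=0.1611, 37/211=0.1754, 31/211=0.1469, 15/211=0.0711, 56/211=0.2654
Σ|p₁ᵢ − p₂ᵢ| = 0.0439 + 0.1531 + 0.0394 + 0.1389 + 0.2569 + 0.0306 = 0.6628
D = 1 − ½ × 0.6628 = 1 − 0.33140 = 0.66860

0.67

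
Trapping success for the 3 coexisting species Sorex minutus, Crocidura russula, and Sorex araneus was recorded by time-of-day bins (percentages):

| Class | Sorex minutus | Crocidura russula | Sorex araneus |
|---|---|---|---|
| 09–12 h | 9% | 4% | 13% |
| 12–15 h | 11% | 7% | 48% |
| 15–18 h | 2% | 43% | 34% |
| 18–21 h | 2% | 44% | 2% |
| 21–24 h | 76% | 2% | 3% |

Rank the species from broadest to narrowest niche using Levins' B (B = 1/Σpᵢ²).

Convert percentages to proportions (divide by 100).
Σp_minuᵢ² = 0.09² + 0.11² + 0.02² + 0.02² + 0.76² = 0.0081 + 0.0121 + 0.0004 + 0.0004 + 0.5776 = 0.5986
B_minu = 1 / 0.5986 = 1.6706
Σp_russᵢ² = 0.04² + 0.07² + 0.43² + 0.44² + 0.02² = 0.0016 + 0.0049 + 0.1849 + 0.1936 + 0.0004 = 0.3854
B_russ = 1 / 0.3854 = 2.5947
Σp_aranᵢ² = 0.13² + 0.48² + 0.34² + 0.02² + 0.03² = 0.0169 + 0.2304 + 0.1156 + 0.0004 + 0.0009 = 0.3642
B_aran = 1 / 0.3642 = 2.7457
Ranking by B (broadest → narrowest): Sorex araneus (2.75) > Crocidura russula (2.59) > Sorex minutus (1.67)

Sorex araneus > Crocidura russula > Sorex minutus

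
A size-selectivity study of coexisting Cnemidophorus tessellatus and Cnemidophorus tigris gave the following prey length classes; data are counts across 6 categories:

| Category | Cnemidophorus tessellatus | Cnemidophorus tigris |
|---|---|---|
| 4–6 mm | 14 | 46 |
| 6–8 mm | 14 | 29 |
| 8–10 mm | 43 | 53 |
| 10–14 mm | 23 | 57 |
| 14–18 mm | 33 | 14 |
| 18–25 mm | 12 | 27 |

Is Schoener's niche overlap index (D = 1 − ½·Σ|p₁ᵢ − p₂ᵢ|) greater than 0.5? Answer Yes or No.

Proportions for Cnemidophorus tessellatus (n=139): 14/139=0.1007, 14/139=0.1007, 43/139=0.3094, 23/139=0.1655, 33/139=0.2374, 12/139=0.0863
Proportions for Cnemidophorus tigris (n=226): 46/226=0.2035, 29/226=0.1283, 53/226=0.2345, 57/226=0.2522, 14/226=0.0619, 27/226=0.1195
Σ|p₁ᵢ − p₂ᵢ| = 0.1028 + 0.0276 + 0.0749 + 0.0867 + 0.1755 + 0.0332 = 0.5007
D = 1 − ½ × 0.5007 = 1 − 0.25035 = 0.74965
D = 0.74965 > 0.5 → Yes.

Yes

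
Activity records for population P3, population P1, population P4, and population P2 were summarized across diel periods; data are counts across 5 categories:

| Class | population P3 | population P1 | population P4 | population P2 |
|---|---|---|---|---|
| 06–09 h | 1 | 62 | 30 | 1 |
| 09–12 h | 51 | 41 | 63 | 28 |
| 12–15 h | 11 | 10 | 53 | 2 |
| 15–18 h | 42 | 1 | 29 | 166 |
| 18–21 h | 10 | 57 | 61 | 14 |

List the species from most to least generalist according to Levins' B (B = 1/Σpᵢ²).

Proportions for population P3 (n=115): 1/115=0.0087, 51/115=0.4435, 11/115=0.0957, 42/115=0.3652, 10/115=0.0870
Proportions for population P1 (n=171): 62/171=0.3626, 41/171=0.2398, 10/171=0.0585, 1/171=0.0058, 57/171=0.3333
Proportions for population P4 (n=236): 30/236=0.1271, 63/236=0.2669, 53/236=0.2246, 29/236=0.1229, 61/236=0.2585
Proportions for population P2 (n=211): 1/211=0.0047, 28/211=0.1327, 2/211=0.0095, 166/211=0.7867, 14/211=0.0664
Σp_P3ᵢ² = 0.0087² + 0.4435² + 0.0957² + 0.3652² + 0.0870² = 0.000076 + 0.196692 + 0.009158 + 0.133371 + 0.007569 = 0.346866
B_P3 = 1 / 0.346866 = 2.8830
Σp_P1ᵢ² = 0.3626² + 0.2398² + 0.0585² + 0.0058² + 0.3333² = 0.131479 + 0.057504 + 0.003422 + 0.000034 + 0.111089 = 0.303528
B_P1 = 1 / 0.303528 = 3.2946
Σp_P4ᵢ² = 0.1271² + 0.2669² + 0.2246² + 0.1229² + 0.2585² = 0.016154 + 0.071236 + 0.050445 + 0.015104 + 0.066822 = 0.219761
B_P4 = 1 / 0.219761 = 4.5504
Σp_P2ᵢ² = 0.0047² + 0.1327² + 0.0095² + 0.7867² + 0.0664² = 0.000022 + 0.017609 + 0.000090 + 0.618897 + 0.004409 = 0.641027
B_P2 = 1 / 0.641027 = 1.5600
Ranking by B (broadest → narrowest): population P4 (4.55) > population P1 (3.29) > population P3 (2.88) > population P2 (1.56)

population P4 > population P1 > population P3 > population P2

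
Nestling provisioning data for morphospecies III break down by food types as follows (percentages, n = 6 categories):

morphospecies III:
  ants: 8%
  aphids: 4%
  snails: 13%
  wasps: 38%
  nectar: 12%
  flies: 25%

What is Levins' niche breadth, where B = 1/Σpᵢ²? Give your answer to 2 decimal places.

4.06

Convert percentages to proportions (divide by 100).
Σpᵢ² = 0.08² + 0.04² + 0.13² + 0.38² + 0.12² + 0.25² = 0.0064 + 0.0016 + 0.0169 + 0.1444 + 0.0144 + 0.0625 = 0.2462
B = 1 / 0.2462 = 4.0617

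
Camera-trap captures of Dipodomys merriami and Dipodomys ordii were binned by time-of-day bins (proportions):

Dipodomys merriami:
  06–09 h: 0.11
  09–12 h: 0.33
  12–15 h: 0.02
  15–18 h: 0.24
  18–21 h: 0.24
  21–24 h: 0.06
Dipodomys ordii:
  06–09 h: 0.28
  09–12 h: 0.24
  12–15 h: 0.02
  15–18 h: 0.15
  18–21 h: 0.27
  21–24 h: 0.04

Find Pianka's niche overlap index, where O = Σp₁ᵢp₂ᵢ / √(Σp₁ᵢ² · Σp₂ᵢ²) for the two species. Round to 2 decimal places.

Σ p₁ᵢp₂ᵢ = 0.0308 + 0.0792 + 0.0004 + 0.0360 + 0.0648 + 0.0024 = 0.2136
Σp_1ᵢ² = 0.11² + 0.33² + 0.02² + 0.24² + 0.24² + 0.06² = 0.0121 + 0.1089 + 0.0004 + 0.0576 + 0.0576 + 0.0036 = 0.2402
Σp_2ᵢ² = 0.28² + 0.24² + 0.02² + 0.15² + 0.27² + 0.04² = 0.0784 + 0.0576 + 0.0004 + 0.0225 + 0.0729 + 0.0016 = 0.2334
O = 0.2136 / √(0.2402 × 0.2334) = 0.2136 / 0.23678 = 0.9021

0.90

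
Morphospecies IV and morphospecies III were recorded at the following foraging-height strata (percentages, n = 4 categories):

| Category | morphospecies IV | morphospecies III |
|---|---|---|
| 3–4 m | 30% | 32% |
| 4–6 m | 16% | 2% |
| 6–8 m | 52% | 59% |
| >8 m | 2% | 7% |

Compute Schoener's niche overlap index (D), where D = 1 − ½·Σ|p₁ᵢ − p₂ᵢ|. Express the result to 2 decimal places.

Convert percentages to proportions (divide by 100).
Σ|p₁ᵢ − p₂ᵢ| = 0.02 + 0.14 + 0.07 + 0.05 = 0.28
D = 1 − ½ × 0.28 = 1 − 0.140 = 0.8600

0.86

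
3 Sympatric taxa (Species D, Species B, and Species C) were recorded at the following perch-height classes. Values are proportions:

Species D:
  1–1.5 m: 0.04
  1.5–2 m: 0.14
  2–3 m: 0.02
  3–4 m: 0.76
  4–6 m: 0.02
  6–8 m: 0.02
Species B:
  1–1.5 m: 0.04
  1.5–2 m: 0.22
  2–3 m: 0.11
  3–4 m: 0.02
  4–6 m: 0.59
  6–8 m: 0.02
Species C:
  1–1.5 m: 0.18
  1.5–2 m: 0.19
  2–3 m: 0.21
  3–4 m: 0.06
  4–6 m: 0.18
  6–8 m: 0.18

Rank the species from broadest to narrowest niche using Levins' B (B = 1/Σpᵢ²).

Species C > Species B > Species D

Σp_Dᵢ² = 0.04² + 0.14² + 0.02² + 0.76² + 0.02² + 0.02² = 0.0016 + 0.0196 + 0.0004 + 0.5776 + 0.0004 + 0.0004 = 0.6000
B_D = 1 / 0.6000 = 1.6667
Σp_Bᵢ² = 0.04² + 0.22² + 0.11² + 0.02² + 0.59² + 0.02² = 0.0016 + 0.0484 + 0.0121 + 0.0004 + 0.3481 + 0.0004 = 0.4110
B_B = 1 / 0.4110 = 2.4331
Σp_Cᵢ² = 0.18² + 0.19² + 0.21² + 0.06² + 0.18² + 0.18² = 0.0324 + 0.0361 + 0.0441 + 0.0036 + 0.0324 + 0.0324 = 0.1810
B_C = 1 / 0.1810 = 5.5249
Ranking by B (broadest → narrowest): Species C (5.52) > Species B (2.43) > Species D (1.67)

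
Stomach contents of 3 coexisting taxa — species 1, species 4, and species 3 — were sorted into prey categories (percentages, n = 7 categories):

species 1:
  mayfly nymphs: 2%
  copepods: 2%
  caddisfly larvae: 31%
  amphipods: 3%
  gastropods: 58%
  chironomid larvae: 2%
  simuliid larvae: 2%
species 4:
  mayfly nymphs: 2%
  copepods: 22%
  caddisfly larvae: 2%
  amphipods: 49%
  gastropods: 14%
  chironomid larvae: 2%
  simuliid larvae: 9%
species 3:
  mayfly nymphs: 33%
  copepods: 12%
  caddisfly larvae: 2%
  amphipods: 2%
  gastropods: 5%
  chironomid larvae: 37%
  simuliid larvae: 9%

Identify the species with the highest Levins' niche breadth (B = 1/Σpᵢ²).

species 3

Convert percentages to proportions (divide by 100).
Σp_1ᵢ² = 0.02² + 0.02² + 0.31² + 0.03² + 0.58² + 0.02² + 0.02² = 0.0004 + 0.0004 + 0.0961 + 0.0009 + 0.3364 + 0.0004 + 0.0004 = 0.4350
B_1 = 1 / 0.4350 = 2.2989
Σp_4ᵢ² = 0.02² + 0.22² + 0.02² + 0.49² + 0.14² + 0.02² + 0.09² = 0.0004 + 0.0484 + 0.0004 + 0.2401 + 0.0196 + 0.0004 + 0.0081 = 0.3174
B_4 = 1 / 0.3174 = 3.1506
Σp_3ᵢ² = 0.33² + 0.12² + 0.02² + 0.02² + 0.05² + 0.37² + 0.09² = 0.1089 + 0.0144 + 0.0004 + 0.0004 + 0.0025 + 0.1369 + 0.0081 = 0.2716
B_3 = 1 / 0.2716 = 3.6819
Highest B → broadest niche (most generalist): species 3 (B = 3.68).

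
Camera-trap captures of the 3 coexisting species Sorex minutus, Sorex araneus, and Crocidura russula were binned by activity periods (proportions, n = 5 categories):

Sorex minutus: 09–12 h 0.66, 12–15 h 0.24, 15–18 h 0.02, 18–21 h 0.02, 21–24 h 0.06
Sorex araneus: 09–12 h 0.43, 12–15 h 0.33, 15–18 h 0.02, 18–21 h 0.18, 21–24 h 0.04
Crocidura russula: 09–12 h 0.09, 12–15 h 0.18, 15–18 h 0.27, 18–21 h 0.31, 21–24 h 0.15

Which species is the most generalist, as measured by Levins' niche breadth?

Crocidura russula

Σp_minuᵢ² = 0.66² + 0.24² + 0.02² + 0.02² + 0.06² = 0.4356 + 0.0576 + 0.0004 + 0.0004 + 0.0036 = 0.4976
B_minu = 1 / 0.4976 = 2.0096
Σp_aranᵢ² = 0.43² + 0.33² + 0.02² + 0.18² + 0.04² = 0.1849 + 0.1089 + 0.0004 + 0.0324 + 0.0016 = 0.3282
B_aran = 1 / 0.3282 = 3.0469
Σp_russᵢ² = 0.09² + 0.18² + 0.27² + 0.31² + 0.15² = 0.0081 + 0.0324 + 0.0729 + 0.0961 + 0.0225 = 0.2320
B_russ = 1 / 0.2320 = 4.3103
Highest B → broadest niche (most generalist): Crocidura russula (B = 4.31).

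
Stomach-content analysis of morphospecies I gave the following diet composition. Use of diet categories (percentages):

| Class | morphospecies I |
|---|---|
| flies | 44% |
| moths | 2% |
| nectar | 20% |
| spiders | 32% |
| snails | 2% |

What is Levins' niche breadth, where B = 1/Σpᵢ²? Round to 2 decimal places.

Convert percentages to proportions (divide by 100).
Σpᵢ² = 0.44² + 0.02² + 0.20² + 0.32² + 0.02² = 0.1936 + 0.0004 + 0.0400 + 0.1024 + 0.0004 = 0.3368
B = 1 / 0.3368 = 2.9691

2.97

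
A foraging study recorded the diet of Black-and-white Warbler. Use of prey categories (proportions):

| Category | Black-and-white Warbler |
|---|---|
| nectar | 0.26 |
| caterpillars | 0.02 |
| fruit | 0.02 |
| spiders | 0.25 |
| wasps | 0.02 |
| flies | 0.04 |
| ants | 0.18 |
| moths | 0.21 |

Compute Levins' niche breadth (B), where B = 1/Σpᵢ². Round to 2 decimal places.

4.78

Σpᵢ² = 0.26² + 0.02² + 0.02² + 0.25² + 0.02² + 0.04² + 0.18² + 0.21² = 0.0676 + 0.0004 + 0.0004 + 0.0625 + 0.0004 + 0.0016 + 0.0324 + 0.0441 = 0.2094
B = 1 / 0.2094 = 4.7755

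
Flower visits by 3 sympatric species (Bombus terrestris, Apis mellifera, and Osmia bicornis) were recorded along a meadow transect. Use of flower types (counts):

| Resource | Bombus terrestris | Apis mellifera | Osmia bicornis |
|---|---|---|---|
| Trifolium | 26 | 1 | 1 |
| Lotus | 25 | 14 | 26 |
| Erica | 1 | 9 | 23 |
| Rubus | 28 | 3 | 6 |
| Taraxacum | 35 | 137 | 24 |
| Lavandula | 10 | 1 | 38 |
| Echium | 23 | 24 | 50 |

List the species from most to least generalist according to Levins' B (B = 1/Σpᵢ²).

Bombus terrestris > Osmia bicornis > Apis mellifera

Proportions for Bombus terrestris (n=148): 26/148=0.1757, 25/148=0.1689, 1/148=0.0068, 28/148=0.1892, 35/148=0.2365, 10/148=0.0676, 23/148=0.1554
Proportions for Apis mellifera (n=189): 1/189=0.0053, 14/189=0.0741, 9/189=0.0476, 3/189=0.0159, 137/189=0.7249, 1/189=0.0053, 24/189=0.1270
Proportions for Osmia bicornis (n=168): 1/168=0.0060, 26/168=0.1548, 23/168=0.1369, 6/168=0.0357, 24/168=0.1429, 38/168=0.2262, 50/168=0.2976
Σp_terrᵢ² = 0.1757² + 0.1689² + 0.0068² + 0.1892² + 0.2365² + 0.0676² + 0.1554² = 0.030870 + 0.028527 + 0.000046 + 0.035797 + 0.055932 + 0.004570 + 0.024149 = 0.179891
B_terr = 1 / 0.179891 = 5.5589
Σp_mellᵢ² = 0.0053² + 0.0741² + 0.0476² + 0.0159² + 0.7249² + 0.0053² + 0.1270² = 0.000028 + 0.005491 + 0.002266 + 0.000253 + 0.525480 + 0.000028 + 0.016129 = 0.549675
B_mell = 1 / 0.549675 = 1.8193
Σp_bicoᵢ² = 0.0060² + 0.1548² + 0.1369² + 0.0357² + 0.1429² + 0.2262² + 0.2976² = 0.000036 + 0.023963 + 0.018742 + 0.001274 + 0.020420 + 0.051166 + 0.088566 = 0.204167
B_bico = 1 / 0.204167 = 4.8980
Ranking by B (broadest → narrowest): Bombus terrestris (5.56) > Osmia bicornis (4.90) > Apis mellifera (1.82)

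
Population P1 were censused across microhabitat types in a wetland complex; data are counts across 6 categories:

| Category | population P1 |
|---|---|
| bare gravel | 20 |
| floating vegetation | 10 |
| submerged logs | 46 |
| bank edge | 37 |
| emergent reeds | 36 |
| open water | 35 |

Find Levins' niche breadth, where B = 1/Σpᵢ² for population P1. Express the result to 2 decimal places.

Proportions for population P1 (n=184): 20/184=0.1087, 10/184=0.0543, 46/184=0.2500, 37/184=0.2011, 36/184=0.1957, 35/184=0.1902
Σpᵢ² = 0.1087² + 0.0543² + 0.2500² + 0.2011² + 0.1957² + 0.1902² = 0.011816 + 0.002948 + 0.062500 + 0.040441 + 0.038298 + 0.036176 = 0.192179
B = 1 / 0.192179 = 5.2035

5.20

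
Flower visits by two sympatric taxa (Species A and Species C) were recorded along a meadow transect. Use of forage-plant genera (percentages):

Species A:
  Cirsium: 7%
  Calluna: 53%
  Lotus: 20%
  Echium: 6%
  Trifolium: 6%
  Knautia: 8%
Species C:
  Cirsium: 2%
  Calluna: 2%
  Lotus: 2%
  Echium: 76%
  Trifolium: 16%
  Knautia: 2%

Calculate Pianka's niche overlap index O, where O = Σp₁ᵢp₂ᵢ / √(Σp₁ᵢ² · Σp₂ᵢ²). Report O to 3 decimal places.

0.161

Convert percentages to proportions (divide by 100).
Σ p₁ᵢp₂ᵢ = 0.0014 + 0.0106 + 0.0040 + 0.0456 + 0.0096 + 0.0016 = 0.0728
Σp_1ᵢ² = 0.07² + 0.53² + 0.20² + 0.06² + 0.06² + 0.08² = 0.0049 + 0.2809 + 0.0400 + 0.0036 + 0.0036 + 0.0064 = 0.3394
Σp_2ᵢ² = 0.02² + 0.02² + 0.02² + 0.76² + 0.16² + 0.02² = 0.0004 + 0.0004 + 0.0004 + 0.5776 + 0.0256 + 0.0004 = 0.6048
O = 0.0728 / √(0.3394 × 0.6048) = 0.0728 / 0.453066 = 0.16068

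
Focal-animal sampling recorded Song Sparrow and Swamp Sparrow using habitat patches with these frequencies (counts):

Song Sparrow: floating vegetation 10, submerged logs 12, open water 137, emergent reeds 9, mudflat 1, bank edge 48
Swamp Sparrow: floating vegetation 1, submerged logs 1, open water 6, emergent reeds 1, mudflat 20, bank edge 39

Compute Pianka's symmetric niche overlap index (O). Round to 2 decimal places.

Proportions for Song Sparrow (n=217): 10/217=0.0461, 12/217=0.0553, 137/217=0.6313, 9/217=0.0415, 1/217=0.0046, 48/217=0.2212
Proportions for Swamp Sparrow (n=68): 1/68=0.0147, 1/68=0.0147, 6/68=0.0882, 1/68=0.0147, 20/68=0.2941, 39/68=0.5735
Σ p₁ᵢp₂ᵢ = 0.000678 + 0.000813 + 0.055681 + 0.000610 + 0.001353 + 0.126858 = 0.185993
Σp_1ᵢ² = 0.0461² + 0.0553² + 0.6313² + 0.0415² + 0.0046² + 0.2212² = 0.002125 + 0.003058 + 0.398540 + 0.001722 + 0.000021 + 0.048929 = 0.454395
Σp_2ᵢ² = 0.0147² + 0.0147² + 0.0882² + 0.0147² + 0.2941² + 0.5735² = 0.000216 + 0.000216 + 0.007779 + 0.000216 + 0.086495 + 0.328902 = 0.423824
O = 0.185993 / √(0.454395 × 0.423824) = 0.185993 / 0.4388434 = 0.4238

0.42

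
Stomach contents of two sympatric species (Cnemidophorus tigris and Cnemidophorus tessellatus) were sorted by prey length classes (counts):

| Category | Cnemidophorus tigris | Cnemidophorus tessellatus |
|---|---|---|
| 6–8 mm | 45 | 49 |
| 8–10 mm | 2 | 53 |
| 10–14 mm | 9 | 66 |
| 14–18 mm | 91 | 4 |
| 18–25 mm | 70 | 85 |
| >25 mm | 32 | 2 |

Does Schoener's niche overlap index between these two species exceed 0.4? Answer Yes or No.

Yes

Proportions for Cnemidophorus tigris (n=249): 45/249=0.1807, 2/249=0.0080, 9/249=0.0361, 91/249=0.3655, 70/249=0.2811, 32/249=0.1285
Proportions for Cnemidophorus tessellatus (n=259): 49/259=0.1892, 53/259=0.2046, 66/259=0.2548, 4/259=0.0154, 85/259=0.3282, 2/259=0.0077
Σ|p₁ᵢ − p₂ᵢ| = 0.0085 + 0.1966 + 0.2187 + 0.3501 + 0.0471 + 0.1208 = 0.9418
D = 1 − ½ × 0.9418 = 1 − 0.47090 = 0.52910
D = 0.52910 > 0.4 → Yes.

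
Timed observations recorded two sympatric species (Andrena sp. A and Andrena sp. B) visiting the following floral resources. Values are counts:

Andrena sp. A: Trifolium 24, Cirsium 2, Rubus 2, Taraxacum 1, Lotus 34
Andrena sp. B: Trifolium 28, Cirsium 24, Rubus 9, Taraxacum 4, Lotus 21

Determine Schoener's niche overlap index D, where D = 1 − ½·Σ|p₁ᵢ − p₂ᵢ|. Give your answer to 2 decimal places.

0.65

Proportions for Andrena sp. A (n=63): 24/63=0.3810, 2/63=0.0317, 2/63=0.0317, 1/63=0.0159, 34/63=0.5397
Proportions for Andrena sp. B (n=86): 28/86=0.3256, 24/86=0.2791, 9/86=0.1047, 4/86=0.0465, 21/86=0.2442
Σ|p₁ᵢ − p₂ᵢ| = 0.0554 + 0.2474 + 0.0730 + 0.0306 + 0.2955 = 0.7019
D = 1 − ½ × 0.7019 = 1 − 0.35095 = 0.64905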